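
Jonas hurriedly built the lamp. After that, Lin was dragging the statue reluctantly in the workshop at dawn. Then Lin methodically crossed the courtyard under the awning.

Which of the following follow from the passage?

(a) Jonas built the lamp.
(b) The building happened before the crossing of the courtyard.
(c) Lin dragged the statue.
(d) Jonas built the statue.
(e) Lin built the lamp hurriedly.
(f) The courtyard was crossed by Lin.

(a) Entailed — this follows by dropping conjuncts from the building event's description.
(b) Entailed — the narrative places the building before the crossing.
(c) Entailed — 'drag' is an activity; 'was dragging' entails that some dragging happened, so 'dragged' holds.
(d) Not entailed — Jonas built the lamp, not the statue; the statue belongs to the dragging event.
(e) Not entailed — the passage has Jonas building the lamp, not Lin.
(f) Entailed — this follows by dropping conjuncts from the crossing event's description.

(a), (b), (c), (f)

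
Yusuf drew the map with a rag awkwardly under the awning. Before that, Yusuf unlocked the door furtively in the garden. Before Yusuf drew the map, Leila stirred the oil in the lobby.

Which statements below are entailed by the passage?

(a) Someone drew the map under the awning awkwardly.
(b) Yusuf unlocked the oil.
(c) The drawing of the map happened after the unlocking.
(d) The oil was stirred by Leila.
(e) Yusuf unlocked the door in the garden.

(a) Entailed — every conjunct here is already in the original drawing event.
(b) Not entailed — Yusuf unlocked the door, not the oil; the oil belongs to the stirring event.
(c) Entailed — the narrative places the unlocking before the drawing.
(d) Entailed — every conjunct here is already in the original stirring event.
(e) Entailed — this follows by dropping conjuncts from the unlocking event's description.

(a), (c), (d), (e)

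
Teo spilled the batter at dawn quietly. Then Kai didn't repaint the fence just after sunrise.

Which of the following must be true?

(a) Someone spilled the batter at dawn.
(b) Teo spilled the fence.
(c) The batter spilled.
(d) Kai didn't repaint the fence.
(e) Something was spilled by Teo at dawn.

(a), (c), (e)

(a) Entailed — every conjunct here is already in the original spilling event.
(b) Not entailed — Teo spilled the batter, not the fence; the fence belongs to the repainting event.
(c) Entailed — 'Teo spilled the batter' is causative; it entails the inchoative 'the batter spilled'.
(d) Not entailed — dropping 'just after sunrise' under negation is not valid — the original leaves open that Kai repainted the fence some other way.
(e) Entailed — dropping 'quietly' and generalizing the patient leaves a sub-description the original still satisfies.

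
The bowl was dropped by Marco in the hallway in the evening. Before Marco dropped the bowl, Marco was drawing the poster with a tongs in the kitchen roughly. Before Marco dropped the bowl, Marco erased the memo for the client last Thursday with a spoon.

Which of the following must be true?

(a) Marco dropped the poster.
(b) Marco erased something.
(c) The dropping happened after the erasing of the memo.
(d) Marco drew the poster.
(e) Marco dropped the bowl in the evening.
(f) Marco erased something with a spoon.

(b), (c), (e), (f)

(a) Not entailed — Marco dropped the bowl, not the poster; the poster belongs to the drawing event.
(b) Entailed — dropping 'for the client', 'last Thursday', 'with a spoon' and generalizing the patient leaves a sub-description the original still satisfies.
(c) Entailed — the narrative places the erasing before the dropping.
(d) Not entailed — 'was drawing' is progressive on an accomplishment; it does not entail the completed 'drew'.
(e) Entailed — dropping 'in the hallway' leaves a sub-description the original still satisfies.
(f) Entailed — dropping 'for the client', 'last Thursday' and generalizing the patient leaves a sub-description the original still satisfies.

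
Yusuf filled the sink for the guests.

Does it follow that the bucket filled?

no

Nothing is said about any bucket; only the sink is affected.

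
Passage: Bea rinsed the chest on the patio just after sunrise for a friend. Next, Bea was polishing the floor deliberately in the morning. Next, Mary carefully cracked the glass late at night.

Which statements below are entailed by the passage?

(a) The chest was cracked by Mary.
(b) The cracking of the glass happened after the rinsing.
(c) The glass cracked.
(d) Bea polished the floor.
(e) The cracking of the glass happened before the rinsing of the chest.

(a) Not entailed — Mary cracked the glass, not the chest; the chest belongs to the rinsing event.
(b) Entailed — the narrative places the rinsing before the cracking.
(c) Entailed — 'Mary cracked the glass' is causative; it entails the inchoative 'the glass cracked'.
(d) Entailed — 'polish' is an activity; 'was polishing' entails that some polishing happened, so 'polished' holds.
(e) Not entailed — the narrative places the rinsing before the cracking, not after.

(b), (c), (d)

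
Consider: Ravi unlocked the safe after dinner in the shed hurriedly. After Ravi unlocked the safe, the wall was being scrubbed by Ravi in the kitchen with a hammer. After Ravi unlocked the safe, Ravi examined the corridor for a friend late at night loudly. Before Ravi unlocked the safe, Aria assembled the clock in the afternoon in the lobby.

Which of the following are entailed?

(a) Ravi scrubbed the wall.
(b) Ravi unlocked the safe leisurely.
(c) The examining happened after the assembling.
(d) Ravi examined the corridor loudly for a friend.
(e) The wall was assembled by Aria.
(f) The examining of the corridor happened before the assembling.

(a), (c), (d)

(a) Entailed — 'scrub' is an activity; 'was scrubbing' entails that some scrubbing happened, so 'scrubbed' holds.
(b) Not entailed — 'leisurely' adds a manner not in (and inconsistent with) the original.
(c) Entailed — the narrative places the assembling before the examining.
(d) Entailed — every conjunct here is already in the original examining event.
(e) Not entailed — Aria assembled the clock, not the wall; the wall belongs to the scrubbing event.
(f) Not entailed — the narrative places the assembling before the examining, not after.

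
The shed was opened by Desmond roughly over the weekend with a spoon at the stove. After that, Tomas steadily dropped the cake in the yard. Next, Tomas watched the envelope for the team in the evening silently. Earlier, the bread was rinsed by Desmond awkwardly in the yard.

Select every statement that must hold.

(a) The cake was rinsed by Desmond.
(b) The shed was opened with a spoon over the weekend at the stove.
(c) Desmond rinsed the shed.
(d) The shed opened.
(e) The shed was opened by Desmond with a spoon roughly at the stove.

(a) Not entailed — Desmond rinsed the bread, not the cake; the cake belongs to the dropping event.
(b) Entailed — dropping 'roughly' and generalizing the agent leaves a sub-description the original still satisfies.
(c) Not entailed — Desmond rinsed the bread, not the shed; the shed belongs to the opening event.
(d) Entailed — 'Desmond opened the shed' is causative; it entails the inchoative 'the shed opened'.
(e) Entailed — this follows by dropping conjuncts from the opening event's description.

(b), (d), (e)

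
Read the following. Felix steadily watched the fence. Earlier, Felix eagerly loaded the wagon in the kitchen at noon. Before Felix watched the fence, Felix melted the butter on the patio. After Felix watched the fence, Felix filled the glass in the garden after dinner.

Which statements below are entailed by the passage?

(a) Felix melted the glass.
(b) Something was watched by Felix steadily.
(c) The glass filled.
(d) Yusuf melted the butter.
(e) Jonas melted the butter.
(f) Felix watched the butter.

(b), (c)

(a) Not entailed — Felix melted the butter, not the glass; the glass belongs to the filling event.
(b) Entailed — generalizing the patient leaves a sub-description the original still satisfies.
(c) Entailed — 'Felix filled the glass' is causative; it entails the inchoative 'the glass filled'.
(d) Not entailed — the passage has Felix melting the butter, not Yusuf.
(e) Not entailed — the passage has Felix melting the butter, not Jonas.
(f) Not entailed — Felix watched the fence, not the butter; the butter belongs to the melting event.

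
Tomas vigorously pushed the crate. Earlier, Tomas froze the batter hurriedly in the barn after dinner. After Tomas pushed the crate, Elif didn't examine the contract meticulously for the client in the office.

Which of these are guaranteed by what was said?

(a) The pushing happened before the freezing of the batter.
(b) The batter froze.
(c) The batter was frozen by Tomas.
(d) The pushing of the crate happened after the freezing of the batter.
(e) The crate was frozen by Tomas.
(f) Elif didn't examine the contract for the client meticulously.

(a) Not entailed — the narrative places the freezing before the pushing, not after.
(b) Entailed — 'Tomas froze the batter' is causative; it entails the inchoative 'the batter froze'.
(c) Entailed — every conjunct here is already in the original freezing event.
(d) Entailed — the narrative places the freezing before the pushing.
(e) Not entailed — Tomas froze the batter, not the crate; the crate belongs to the pushing event.
(f) Not entailed — dropping 'in the office' under negation is not valid — the original leaves open that Elif examined the contract some other way.

(b), (c), (d)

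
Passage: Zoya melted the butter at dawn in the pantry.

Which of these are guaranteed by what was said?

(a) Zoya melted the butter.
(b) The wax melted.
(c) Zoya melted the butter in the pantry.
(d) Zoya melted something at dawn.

(a), (c), (d)

(a) Entailed — every conjunct here is already in the original melting event.
(b) Not entailed — the butter is what melted, not the wax.
(c) Entailed — dropping 'at dawn' leaves a sub-description the original still satisfies.
(d) Entailed — every conjunct here is already in the original melting event.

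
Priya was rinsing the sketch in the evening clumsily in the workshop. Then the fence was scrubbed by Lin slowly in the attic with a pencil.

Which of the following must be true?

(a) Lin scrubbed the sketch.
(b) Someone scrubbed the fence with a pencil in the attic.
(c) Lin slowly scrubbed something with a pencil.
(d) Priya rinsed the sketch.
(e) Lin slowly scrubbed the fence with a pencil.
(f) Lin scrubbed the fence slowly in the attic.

(a) Not entailed — Lin scrubbed the fence, not the sketch; the sketch belongs to the rinsing event.
(b) Entailed — every conjunct here is already in the original scrubbing event.
(c) Entailed — dropping 'in the attic' and generalizing the patient leaves a sub-description the original still satisfies.
(d) Entailed — 'rinse' is an activity; 'was rinsing' entails that some rinsing happened, so 'rinsed' holds.
(e) Entailed — the original entails any weakening of itself; this just drops 'in the attic'.
(f) Entailed — dropping 'with a pencil' leaves a sub-description the original still satisfies.

(b), (c), (d), (e), (f)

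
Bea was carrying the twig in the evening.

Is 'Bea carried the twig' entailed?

'carry' is atelic; if Bea was carrying the twig, then Bea carried the twig (for some time).

yes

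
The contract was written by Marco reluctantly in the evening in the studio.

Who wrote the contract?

Marco

'Marco' marks the agent of the writing event.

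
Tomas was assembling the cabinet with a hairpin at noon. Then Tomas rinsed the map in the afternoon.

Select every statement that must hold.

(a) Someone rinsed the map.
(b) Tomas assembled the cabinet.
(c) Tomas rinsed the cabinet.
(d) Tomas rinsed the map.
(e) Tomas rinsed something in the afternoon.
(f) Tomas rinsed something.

(a) Entailed — the original entails any weakening of itself; this just drops 'in the afternoon' and generalizes the agent.
(b) Not entailed — 'was assembling' is progressive on an accomplishment; it does not entail the completed 'assembled'.
(c) Not entailed — Tomas rinsed the map, not the cabinet; the cabinet belongs to the assembling event.
(d) Entailed — this follows by dropping conjuncts from the rinsing event's description.
(e) Entailed — the original entails any weakening of itself; this just generalizes the patient.
(f) Entailed — the original entails any weakening of itself; this just drops 'in the afternoon' and generalizes the patient.

(a), (d), (e), (f)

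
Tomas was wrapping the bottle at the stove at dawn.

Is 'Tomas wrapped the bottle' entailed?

no

'was wrapping' is progressive; for an accomplishment like 'wrap the bottle', it doesn't entail completion.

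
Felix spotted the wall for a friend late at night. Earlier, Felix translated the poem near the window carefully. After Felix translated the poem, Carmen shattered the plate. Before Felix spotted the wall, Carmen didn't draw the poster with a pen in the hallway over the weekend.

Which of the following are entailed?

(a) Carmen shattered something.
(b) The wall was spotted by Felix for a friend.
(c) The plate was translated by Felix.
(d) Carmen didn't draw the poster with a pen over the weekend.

(a) Entailed — this follows by dropping conjuncts from the shattering event's description.
(b) Entailed — dropping 'late at night' leaves a sub-description the original still satisfies.
(c) Not entailed — Felix translated the poem, not the plate; the plate belongs to the shattering event.
(d) Not entailed — dropping 'in the hallway' under negation is not valid — the original leaves open that Carmen drew the poster some other way.

(a), (b)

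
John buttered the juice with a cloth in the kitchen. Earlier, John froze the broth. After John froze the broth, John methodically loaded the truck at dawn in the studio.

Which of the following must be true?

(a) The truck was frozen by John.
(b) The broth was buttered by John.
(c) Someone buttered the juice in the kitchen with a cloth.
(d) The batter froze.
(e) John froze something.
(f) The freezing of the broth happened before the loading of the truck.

(a) Not entailed — John froze the broth, not the truck; the truck belongs to the loading event.
(b) Not entailed — John buttered the juice, not the broth; the broth belongs to the freezing event.
(c) Entailed — the original entails any weakening of itself; this just generalizes the agent.
(d) Not entailed — the broth is what froze, not the batter.
(e) Entailed — generalizing the patient leaves a sub-description the original still satisfies.
(f) Entailed — the narrative places the freezing before the loading.

(c), (e), (f)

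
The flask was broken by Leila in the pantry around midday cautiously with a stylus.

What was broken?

the flask

'the flask' marks the patient of the breaking event.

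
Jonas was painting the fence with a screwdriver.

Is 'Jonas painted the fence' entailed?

'was painting' is progressive; for an accomplishment like 'paint the fence', it doesn't entail completion.

no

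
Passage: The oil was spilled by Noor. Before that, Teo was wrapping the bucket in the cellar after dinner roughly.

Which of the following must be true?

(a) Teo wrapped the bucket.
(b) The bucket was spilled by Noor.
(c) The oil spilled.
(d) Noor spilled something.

(a) Not entailed — 'was wrapping' is progressive on an accomplishment; it does not entail the completed 'wrapped'.
(b) Not entailed — Noor spilled the oil, not the bucket; the bucket belongs to the wrapping event.
(c) Entailed — 'Noor spilled the oil' is causative; it entails the inchoative 'the oil spilled'.
(d) Entailed — generalizing the patient leaves a sub-description the original still satisfies.

(c), (d)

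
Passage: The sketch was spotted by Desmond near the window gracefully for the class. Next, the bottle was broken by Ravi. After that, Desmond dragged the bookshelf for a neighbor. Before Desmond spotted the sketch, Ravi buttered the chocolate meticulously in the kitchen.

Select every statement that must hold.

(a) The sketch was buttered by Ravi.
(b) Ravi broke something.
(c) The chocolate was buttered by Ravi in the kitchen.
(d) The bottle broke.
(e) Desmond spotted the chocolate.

(a) Not entailed — Ravi buttered the chocolate, not the sketch; the sketch belongs to the spotting event.
(b) Entailed — the original entails any weakening of itself; this just generalizes the patient.
(c) Entailed — the original entails any weakening of itself; this just drops 'meticulously'.
(d) Entailed — 'Ravi broke the bottle' is causative; it entails the inchoative 'the bottle broke'.
(e) Not entailed — Desmond spotted the sketch, not the chocolate; the chocolate belongs to the buttering event.

(b), (c), (d)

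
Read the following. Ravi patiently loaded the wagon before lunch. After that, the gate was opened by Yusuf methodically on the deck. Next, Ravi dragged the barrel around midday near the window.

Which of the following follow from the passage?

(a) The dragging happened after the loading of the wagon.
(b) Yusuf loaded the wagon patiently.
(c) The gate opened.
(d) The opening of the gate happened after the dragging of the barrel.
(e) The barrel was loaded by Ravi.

(a), (c)

(a) Entailed — the narrative places the loading before the dragging.
(b) Not entailed — the passage has Ravi loading the wagon, not Yusuf.
(c) Entailed — 'Yusuf opened the gate' is causative; it entails the inchoative 'the gate opened'.
(d) Not entailed — the narrative places the opening before the dragging, not after.
(e) Not entailed — Ravi loaded the wagon, not the barrel; the barrel belongs to the dragging event.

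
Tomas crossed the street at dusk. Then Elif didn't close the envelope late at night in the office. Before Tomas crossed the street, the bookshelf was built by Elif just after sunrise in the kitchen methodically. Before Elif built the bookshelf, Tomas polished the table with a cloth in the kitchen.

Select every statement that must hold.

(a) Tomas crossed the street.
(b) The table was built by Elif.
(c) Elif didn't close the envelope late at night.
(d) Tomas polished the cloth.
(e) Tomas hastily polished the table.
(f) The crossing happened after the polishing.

(a) Entailed — this follows by dropping conjuncts from the crossing event's description.
(b) Not entailed — Elif built the bookshelf, not the table; the table belongs to the polishing event.
(c) Not entailed — dropping 'in the office' under negation is not valid — the original leaves open that Elif closed the envelope some other way.
(d) Not entailed — the cloth is the instrument, not what was polished.
(e) Not entailed — 'hastily' adds information not in the original event.
(f) Entailed — the narrative places the polishing before the crossing.

(a), (f)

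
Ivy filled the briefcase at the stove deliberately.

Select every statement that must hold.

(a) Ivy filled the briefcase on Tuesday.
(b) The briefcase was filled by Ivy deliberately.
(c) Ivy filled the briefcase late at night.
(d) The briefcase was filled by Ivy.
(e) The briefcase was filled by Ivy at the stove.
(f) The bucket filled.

(b), (d), (e)

(a) Not entailed — 'on Tuesday' adds information not in the original event.
(b) Entailed — dropping 'at the stove' leaves a sub-description the original still satisfies.
(c) Not entailed — 'late at night' adds information not in the original event.
(d) Entailed — the original entails any weakening of itself; this just drops 'deliberately', 'at the stove'.
(e) Entailed — the original entails any weakening of itself; this just drops 'deliberately'.
(f) Not entailed — the briefcase is what filled, not the bucket.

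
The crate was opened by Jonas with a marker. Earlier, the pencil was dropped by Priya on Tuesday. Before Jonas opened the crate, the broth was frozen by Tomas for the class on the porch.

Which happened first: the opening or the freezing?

The connectives place the freezing before the opening.

the freezing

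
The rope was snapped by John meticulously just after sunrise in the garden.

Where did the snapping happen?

'in the garden' marks the location of the snapping event.

in the garden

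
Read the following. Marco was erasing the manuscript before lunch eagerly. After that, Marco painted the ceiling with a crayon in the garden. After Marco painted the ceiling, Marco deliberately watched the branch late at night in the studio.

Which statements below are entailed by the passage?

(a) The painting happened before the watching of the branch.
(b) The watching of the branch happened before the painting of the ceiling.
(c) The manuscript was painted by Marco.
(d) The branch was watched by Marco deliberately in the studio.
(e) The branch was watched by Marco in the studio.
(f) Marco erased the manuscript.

(a) Entailed — the narrative places the painting before the watching.
(b) Not entailed — the narrative places the painting before the watching, not after.
(c) Not entailed — Marco painted the ceiling, not the manuscript; the manuscript belongs to the erasing event.
(d) Entailed — this follows by dropping conjuncts from the watching event's description.
(e) Entailed — dropping 'late at night', 'deliberately' leaves a sub-description the original still satisfies.
(f) Not entailed — 'was erasing' is progressive on an accomplishment; it does not entail the completed 'erased'.

(a), (d), (e)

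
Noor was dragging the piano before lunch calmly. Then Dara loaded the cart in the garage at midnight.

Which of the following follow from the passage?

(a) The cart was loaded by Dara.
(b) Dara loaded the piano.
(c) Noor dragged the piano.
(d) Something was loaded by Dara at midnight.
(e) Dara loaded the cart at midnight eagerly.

(a), (c), (d)

(a) Entailed — this follows by dropping conjuncts from the loading event's description.
(b) Not entailed — Dara loaded the cart, not the piano; the piano belongs to the dragging event.
(c) Entailed — 'drag' is an activity; 'was dragging' entails that some dragging happened, so 'dragged' holds.
(d) Entailed — the original entails any weakening of itself; this just drops 'in the garage' and generalizes the patient.
(e) Not entailed — 'eagerly' adds information not in the original event.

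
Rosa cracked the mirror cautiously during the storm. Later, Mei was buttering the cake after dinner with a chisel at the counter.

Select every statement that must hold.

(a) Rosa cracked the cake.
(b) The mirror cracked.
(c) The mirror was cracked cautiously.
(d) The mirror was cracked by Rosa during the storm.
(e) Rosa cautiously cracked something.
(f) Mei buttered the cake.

(a) Not entailed — Rosa cracked the mirror, not the cake; the cake belongs to the buttering event.
(b) Entailed — 'Rosa cracked the mirror' is causative; it entails the inchoative 'the mirror cracked'.
(c) Entailed — the original entails any weakening of itself; this just drops 'during the storm' and generalizes the agent.
(d) Entailed — every conjunct here is already in the original cracking event.
(e) Entailed — this follows by dropping conjuncts from the cracking event's description.
(f) Not entailed — 'was buttering' is progressive on an accomplishment; it does not entail the completed 'buttered'.

(b), (c), (d), (e)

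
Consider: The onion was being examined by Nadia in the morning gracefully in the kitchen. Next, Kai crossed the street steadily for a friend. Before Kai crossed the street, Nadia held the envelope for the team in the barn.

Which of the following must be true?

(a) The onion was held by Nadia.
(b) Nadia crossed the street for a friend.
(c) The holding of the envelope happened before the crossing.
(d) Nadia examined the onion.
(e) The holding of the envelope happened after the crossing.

(a) Not entailed — Nadia held the envelope, not the onion; the onion belongs to the examining event.
(b) Not entailed — the passage has Kai crossing the street, not Nadia.
(c) Entailed — the narrative places the holding before the crossing.
(d) Entailed — 'examine' is an activity; 'was examining' entails that some examining happened, so 'examined' holds.
(e) Not entailed — the narrative places the holding before the crossing, not after.

(c), (d)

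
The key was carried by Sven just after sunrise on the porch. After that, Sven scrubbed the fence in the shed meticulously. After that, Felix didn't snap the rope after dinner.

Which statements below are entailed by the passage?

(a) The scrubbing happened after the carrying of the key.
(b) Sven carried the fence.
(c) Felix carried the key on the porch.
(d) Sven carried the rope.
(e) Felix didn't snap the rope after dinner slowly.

(a), (e)

(a) Entailed — the narrative places the carrying before the scrubbing.
(b) Not entailed — Sven carried the key, not the fence; the fence belongs to the scrubbing event.
(c) Not entailed — the passage has Sven carrying the key, not Felix.
(d) Not entailed — Sven carried the key, not the rope; the rope belongs to the snapping event.
(e) Entailed — under negation, adding a further restriction is entailed: if no such snapping event occurred, none occurred slowly either.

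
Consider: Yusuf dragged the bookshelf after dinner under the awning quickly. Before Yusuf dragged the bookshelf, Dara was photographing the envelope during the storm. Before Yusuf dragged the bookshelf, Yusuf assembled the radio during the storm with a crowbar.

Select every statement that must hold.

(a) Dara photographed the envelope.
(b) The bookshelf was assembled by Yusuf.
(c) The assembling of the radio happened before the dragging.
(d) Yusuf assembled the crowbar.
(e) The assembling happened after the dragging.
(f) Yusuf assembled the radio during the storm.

(a) Not entailed — 'was photographing' is progressive on an accomplishment; it does not entail the completed 'photographed'.
(b) Not entailed — Yusuf assembled the radio, not the bookshelf; the bookshelf belongs to the dragging event.
(c) Entailed — the narrative places the assembling before the dragging.
(d) Not entailed — the crowbar is the instrument, not what was assembled.
(e) Not entailed — the narrative places the assembling before the dragging, not after.
(f) Entailed — this follows by dropping conjuncts from the assembling event's description.

(c), (f)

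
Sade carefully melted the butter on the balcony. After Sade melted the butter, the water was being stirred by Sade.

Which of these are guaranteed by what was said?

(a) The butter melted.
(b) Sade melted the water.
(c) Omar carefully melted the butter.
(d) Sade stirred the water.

(a), (d)

(a) Entailed — 'Sade melted the butter' is causative; it entails the inchoative 'the butter melted'.
(b) Not entailed — Sade melted the butter, not the water; the water belongs to the stirring event.
(c) Not entailed — the passage has Sade melting the butter, not Omar.
(d) Entailed — 'stir' is an activity; 'was stirring' entails that some stirring happened, so 'stirred' holds.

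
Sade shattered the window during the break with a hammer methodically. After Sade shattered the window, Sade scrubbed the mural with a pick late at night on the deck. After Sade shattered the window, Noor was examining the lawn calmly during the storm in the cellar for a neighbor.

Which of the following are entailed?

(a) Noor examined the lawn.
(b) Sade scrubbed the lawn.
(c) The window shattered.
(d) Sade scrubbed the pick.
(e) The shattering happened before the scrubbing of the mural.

(a), (c), (e)

(a) Entailed — 'examine' is an activity; 'was examining' entails that some examining happened, so 'examined' holds.
(b) Not entailed — Sade scrubbed the mural, not the lawn; the lawn belongs to the examining event.
(c) Entailed — 'Sade shattered the window' is causative; it entails the inchoative 'the window shattered'.
(d) Not entailed — the pick is the instrument, not what was scrubbed.
(e) Entailed — the narrative places the shattering before the scrubbing.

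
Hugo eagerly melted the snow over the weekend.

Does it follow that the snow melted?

'Hugo melted the snow' is the causative; it entails the inchoative 'the snow melted'.

yes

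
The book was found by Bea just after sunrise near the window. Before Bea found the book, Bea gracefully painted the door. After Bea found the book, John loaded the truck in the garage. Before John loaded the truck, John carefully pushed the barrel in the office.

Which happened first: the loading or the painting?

The connectives place the painting before the loading.

the painting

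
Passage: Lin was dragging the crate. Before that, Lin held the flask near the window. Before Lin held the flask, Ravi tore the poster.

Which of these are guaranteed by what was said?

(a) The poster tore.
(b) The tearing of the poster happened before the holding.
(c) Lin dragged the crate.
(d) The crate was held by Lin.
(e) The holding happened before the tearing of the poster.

(a), (b), (c)

(a) Entailed — 'Ravi tore the poster' is causative; it entails the inchoative 'the poster tore'.
(b) Entailed — the narrative places the tearing before the holding.
(c) Entailed — 'drag' is an activity; 'was dragging' entails that some dragging happened, so 'dragged' holds.
(d) Not entailed — Lin held the flask, not the crate; the crate belongs to the dragging event.
(e) Not entailed — the narrative places the tearing before the holding, not after.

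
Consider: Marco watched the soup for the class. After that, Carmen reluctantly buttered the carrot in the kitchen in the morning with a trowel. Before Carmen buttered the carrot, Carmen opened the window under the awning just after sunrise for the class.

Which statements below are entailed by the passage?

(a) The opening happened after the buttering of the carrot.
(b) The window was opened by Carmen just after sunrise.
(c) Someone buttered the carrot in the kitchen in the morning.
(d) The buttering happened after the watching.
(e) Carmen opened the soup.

(b), (c), (d)

(a) Not entailed — the narrative places the opening before the buttering, not after.
(b) Entailed — every conjunct here is already in the original opening event.
(c) Entailed — this follows by dropping conjuncts from the buttering event's description.
(d) Entailed — the narrative places the watching before the buttering.
(e) Not entailed — Carmen opened the window, not the soup; the soup belongs to the watching event.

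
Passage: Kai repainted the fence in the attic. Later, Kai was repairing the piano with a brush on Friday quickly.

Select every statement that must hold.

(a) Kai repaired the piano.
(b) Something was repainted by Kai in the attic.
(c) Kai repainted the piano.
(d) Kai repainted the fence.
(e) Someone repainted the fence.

(b), (d), (e)

(a) Not entailed — 'was repairing' is progressive on an accomplishment; it does not entail the completed 'repaired'.
(b) Entailed — generalizing the patient leaves a sub-description the original still satisfies.
(c) Not entailed — Kai repainted the fence, not the piano; the piano belongs to the repairing event.
(d) Entailed — the original entails any weakening of itself; this just drops 'in the attic'.
(e) Entailed — this follows by dropping conjuncts from the repainting event's description.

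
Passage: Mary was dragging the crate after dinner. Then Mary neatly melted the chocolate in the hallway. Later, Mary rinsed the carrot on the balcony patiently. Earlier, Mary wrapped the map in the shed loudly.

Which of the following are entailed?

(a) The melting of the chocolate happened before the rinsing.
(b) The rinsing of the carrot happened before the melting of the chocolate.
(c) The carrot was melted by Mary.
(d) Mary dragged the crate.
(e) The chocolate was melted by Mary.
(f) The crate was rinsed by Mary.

(a), (d), (e)

(a) Entailed — the narrative places the melting before the rinsing.
(b) Not entailed — the narrative places the melting before the rinsing, not after.
(c) Not entailed — Mary melted the chocolate, not the carrot; the carrot belongs to the rinsing event.
(d) Entailed — 'drag' is an activity; 'was dragging' entails that some dragging happened, so 'dragged' holds.
(e) Entailed — every conjunct here is already in the original melting event.
(f) Not entailed — Mary rinsed the carrot, not the crate; the crate belongs to the dragging event.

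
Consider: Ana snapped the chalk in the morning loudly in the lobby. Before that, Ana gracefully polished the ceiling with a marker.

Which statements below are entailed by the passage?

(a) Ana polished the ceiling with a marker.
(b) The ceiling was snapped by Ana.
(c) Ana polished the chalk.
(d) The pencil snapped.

(a) Entailed — dropping 'gracefully' leaves a sub-description the original still satisfies.
(b) Not entailed — Ana snapped the chalk, not the ceiling; the ceiling belongs to the polishing event.
(c) Not entailed — Ana polished the ceiling, not the chalk; the chalk belongs to the snapping event.
(d) Not entailed — the chalk is what snapped, not the pencil.

(a)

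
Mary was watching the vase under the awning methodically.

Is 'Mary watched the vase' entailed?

'watch' is atelic; if Mary was watching the vase, then Mary watched the vase (for some time).

yes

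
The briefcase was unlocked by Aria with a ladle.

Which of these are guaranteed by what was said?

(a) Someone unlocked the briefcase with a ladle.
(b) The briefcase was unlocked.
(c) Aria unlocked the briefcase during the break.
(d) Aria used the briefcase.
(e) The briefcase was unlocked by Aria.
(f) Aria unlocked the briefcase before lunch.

(a), (b), (e)

(a) Entailed — this follows by dropping conjuncts from the unlocking event's description.
(b) Entailed — dropping 'with a ladle' and generalizing the agent leaves a sub-description the original still satisfies.
(c) Not entailed — 'during the break' adds information not in the original event.
(d) Not entailed — the briefcase is the patient, not an instrument — Aria used a ladle.
(e) Entailed — every conjunct here is already in the original unlocking event.
(f) Not entailed — 'before lunch' adds information not in the original event.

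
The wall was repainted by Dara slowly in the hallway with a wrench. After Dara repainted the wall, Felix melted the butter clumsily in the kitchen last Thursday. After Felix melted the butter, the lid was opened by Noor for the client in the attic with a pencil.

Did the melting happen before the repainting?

The narrative orders the repainting before the melting.

no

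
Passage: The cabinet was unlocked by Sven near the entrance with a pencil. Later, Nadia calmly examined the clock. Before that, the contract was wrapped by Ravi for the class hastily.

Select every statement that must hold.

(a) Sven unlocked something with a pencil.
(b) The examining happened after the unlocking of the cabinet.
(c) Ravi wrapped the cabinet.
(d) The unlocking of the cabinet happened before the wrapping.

(a) Entailed — the original entails any weakening of itself; this just drops 'near the entrance' and generalizes the patient.
(b) Entailed — the narrative places the unlocking before the examining.
(c) Not entailed — Ravi wrapped the contract, not the cabinet; the cabinet belongs to the unlocking event.
(d) Not entailed — the narrative doesn't order the unlocking relative to the wrapping.

(a), (b)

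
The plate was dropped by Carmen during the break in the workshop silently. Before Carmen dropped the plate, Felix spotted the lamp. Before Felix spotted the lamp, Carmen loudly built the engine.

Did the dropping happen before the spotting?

no

The narrative orders the spotting before the dropping.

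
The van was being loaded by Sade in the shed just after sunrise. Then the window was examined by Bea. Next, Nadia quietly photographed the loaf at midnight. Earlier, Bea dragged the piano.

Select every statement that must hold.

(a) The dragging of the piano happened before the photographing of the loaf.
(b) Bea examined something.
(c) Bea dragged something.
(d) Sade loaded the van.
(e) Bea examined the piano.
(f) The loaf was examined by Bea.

(a) Entailed — the narrative places the dragging before the photographing.
(b) Entailed — the original entails any weakening of itself; this just generalizes the patient.
(c) Entailed — this follows by dropping conjuncts from the dragging event's description.
(d) Not entailed — 'was loading' is progressive on an accomplishment; it does not entail the completed 'loaded'.
(e) Not entailed — Bea examined the window, not the piano; the piano belongs to the dragging event.
(f) Not entailed — Bea examined the window, not the loaf; the loaf belongs to the photographing event.

(a), (b), (c)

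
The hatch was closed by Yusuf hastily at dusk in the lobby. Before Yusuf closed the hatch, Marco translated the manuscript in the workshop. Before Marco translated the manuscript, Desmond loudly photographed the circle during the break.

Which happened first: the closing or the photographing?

The connectives place the photographing before the closing.

the photographing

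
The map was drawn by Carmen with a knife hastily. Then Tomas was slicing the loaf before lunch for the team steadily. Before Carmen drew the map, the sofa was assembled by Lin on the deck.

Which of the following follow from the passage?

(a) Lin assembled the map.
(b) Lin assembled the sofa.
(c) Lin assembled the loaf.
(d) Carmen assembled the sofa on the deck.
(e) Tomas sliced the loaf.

(b)

(a) Not entailed — Lin assembled the sofa, not the map; the map belongs to the drawing event.
(b) Entailed — this follows by dropping conjuncts from the assembling event's description.
(c) Not entailed — Lin assembled the sofa, not the loaf; the loaf belongs to the slicing event.
(d) Not entailed — the passage has Lin assembling the sofa, not Carmen.
(e) Not entailed — 'was slicing' is progressive on an accomplishment; it does not entail the completed 'sliced'.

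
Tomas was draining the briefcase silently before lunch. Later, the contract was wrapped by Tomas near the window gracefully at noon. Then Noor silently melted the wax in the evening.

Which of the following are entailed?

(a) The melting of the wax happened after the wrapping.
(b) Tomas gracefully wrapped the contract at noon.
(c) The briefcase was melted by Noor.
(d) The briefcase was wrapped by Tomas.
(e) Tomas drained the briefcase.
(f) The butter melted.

(a), (b)

(a) Entailed — the narrative places the wrapping before the melting.
(b) Entailed — every conjunct here is already in the original wrapping event.
(c) Not entailed — Noor melted the wax, not the briefcase; the briefcase belongs to the draining event.
(d) Not entailed — Tomas wrapped the contract, not the briefcase; the briefcase belongs to the draining event.
(e) Not entailed — 'was draining' is progressive on an accomplishment; it does not entail the completed 'drained'.
(f) Not entailed — the wax is what melted, not the butter.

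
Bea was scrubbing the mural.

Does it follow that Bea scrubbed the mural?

yes

'scrub' is atelic; if Bea was scrubbing the mural, then Bea scrubbed the mural (for some time).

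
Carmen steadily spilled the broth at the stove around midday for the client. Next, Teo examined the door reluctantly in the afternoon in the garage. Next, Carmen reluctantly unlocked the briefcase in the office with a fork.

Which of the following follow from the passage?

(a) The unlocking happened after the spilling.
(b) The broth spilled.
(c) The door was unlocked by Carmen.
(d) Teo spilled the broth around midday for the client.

(a), (b)

(a) Entailed — the narrative places the spilling before the unlocking.
(b) Entailed — 'Carmen spilled the broth' is causative; it entails the inchoative 'the broth spilled'.
(c) Not entailed — Carmen unlocked the briefcase, not the door; the door belongs to the examining event.
(d) Not entailed — the passage has Carmen spilling the broth, not Teo.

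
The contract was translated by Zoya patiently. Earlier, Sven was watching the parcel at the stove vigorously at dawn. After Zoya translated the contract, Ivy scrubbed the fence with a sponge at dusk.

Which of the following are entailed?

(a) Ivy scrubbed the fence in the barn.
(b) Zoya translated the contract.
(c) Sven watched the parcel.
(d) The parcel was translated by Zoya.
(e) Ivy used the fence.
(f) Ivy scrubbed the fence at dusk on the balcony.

(b), (c)

(a) Not entailed — 'in the barn' adds information not in the original event.
(b) Entailed — dropping 'patiently' leaves a sub-description the original still satisfies.
(c) Entailed — 'watch' is an activity; 'was watching' entails that some watching happened, so 'watched' holds.
(d) Not entailed — Zoya translated the contract, not the parcel; the parcel belongs to the watching event.
(e) Not entailed — the fence is the patient, not an instrument — Ivy used a sponge.
(f) Not entailed — 'on the balcony' adds information not in the original event.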